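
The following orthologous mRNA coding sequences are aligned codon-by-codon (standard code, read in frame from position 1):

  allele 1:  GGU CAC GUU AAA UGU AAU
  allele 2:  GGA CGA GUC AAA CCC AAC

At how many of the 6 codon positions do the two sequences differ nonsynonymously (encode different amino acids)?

2

Codon 1: GGU Gly / GGA Gly — synonymous.
Codon 2: CAC His / CGA Arg — nonsynonymous.
Codon 3: GUU Val / GUC Val — synonymous.
Codon 4: AAA Lys / AAA Lys — identical.
Codon 5: UGU Cys / CCC Pro — nonsynonymous.
Codon 6: AAU Asn / AAC Asn — synonymous.
Nonsynonymous differences: 2.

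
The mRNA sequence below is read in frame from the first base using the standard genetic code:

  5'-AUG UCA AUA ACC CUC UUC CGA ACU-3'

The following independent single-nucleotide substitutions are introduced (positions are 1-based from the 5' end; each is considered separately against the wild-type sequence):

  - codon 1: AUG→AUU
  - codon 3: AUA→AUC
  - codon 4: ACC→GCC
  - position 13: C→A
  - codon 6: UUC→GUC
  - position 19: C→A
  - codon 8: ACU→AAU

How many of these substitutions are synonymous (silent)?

Codon 1: AUG (Met) → AUU (Ile) — missense.
Codon 3: AUA (Ile) → AUC (Ile) — synonymous.
Codon 4: ACC (Thr) → GCC (Ala) — missense.
Codon 5: CUC (Leu) → AUC (Ile) — missense.
Codon 6: UUC (Phe) → GUC (Val) — missense.
Codon 7: CGA (Arg) → AGA (Arg) — synonymous.
Codon 8: ACU (Thr) → AAU (Asn) — missense.
Synonymous: 2 of 7.

2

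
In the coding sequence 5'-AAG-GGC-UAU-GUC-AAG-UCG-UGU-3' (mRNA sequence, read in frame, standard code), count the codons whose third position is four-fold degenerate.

Codon 1 AAG (Lys): third position 2-fold.
Codon 2 GGC (Gly): third position 4-fold.
Codon 3 UAU (Tyr): third position 2-fold.
Codon 4 GUC (Val): third position 4-fold.
Codon 5 AAG (Lys): third position 2-fold.
Codon 6 UCG (Ser): third position 4-fold.
Codon 7 UGU (Cys): third position 2-fold.
Four-fold degenerate third positions: 3.

3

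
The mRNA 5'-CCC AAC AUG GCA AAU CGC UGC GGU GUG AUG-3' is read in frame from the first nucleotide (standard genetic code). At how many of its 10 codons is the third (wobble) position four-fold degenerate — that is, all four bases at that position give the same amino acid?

5

Codon 1 CCC (Pro): third position 4-fold.
Codon 2 AAC (Asn): third position 2-fold.
Codon 3 AUG (Met): third position 1-fold.
Codon 4 GCA (Ala): third position 4-fold.
Codon 5 AAU (Asn): third position 2-fold.
Codon 6 CGC (Arg): third position 4-fold.
Codon 7 UGC (Cys): third position 2-fold.
Codon 8 GGU (Gly): third position 4-fold.
Codon 9 GUG (Val): third position 4-fold.
Codon 10 AUG (Met): third position 1-fold.
Four-fold degenerate third positions: 5.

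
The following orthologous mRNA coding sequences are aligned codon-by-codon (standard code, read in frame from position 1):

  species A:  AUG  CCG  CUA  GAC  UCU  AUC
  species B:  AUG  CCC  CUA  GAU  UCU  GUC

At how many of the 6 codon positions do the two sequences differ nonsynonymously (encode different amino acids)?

Codon 1: AUG Met / AUG Met — identical.
Codon 2: CCG Pro / CCC Pro — synonymous.
Codon 3: CUA Leu / CUA Leu — identical.
Codon 4: GAC Asp / GAU Asp — synonymous.
Codon 5: UCU Ser / UCU Ser — identical.
Codon 6: AUC Ile / GUC Val — nonsynonymous.
Nonsynonymous differences: 1.

1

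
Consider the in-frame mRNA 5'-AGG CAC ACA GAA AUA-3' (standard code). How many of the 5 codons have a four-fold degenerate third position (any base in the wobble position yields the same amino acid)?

Codon 1 AGG (Arg): third position 2-fold.
Codon 2 CAC (His): third position 2-fold.
Codon 3 ACA (Thr): third position 4-fold.
Codon 4 GAA (Glu): third position 2-fold.
Codon 5 AUA (Ile): third position 3-fold.
Four-fold degenerate third positions: 1.

1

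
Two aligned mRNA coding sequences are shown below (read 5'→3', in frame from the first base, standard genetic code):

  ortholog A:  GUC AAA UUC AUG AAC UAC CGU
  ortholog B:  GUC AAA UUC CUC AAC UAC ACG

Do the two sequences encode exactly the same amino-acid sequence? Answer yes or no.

Codon 1: GUC Val / GUC Val — identical.
Codon 2: AAA Lys / AAA Lys — identical.
Codon 3: UUC Phe / UUC Phe — identical.
Codon 4: AUG Met / CUC Leu — nonsynonymous.
Codon 5: AAC Asn / AAC Asn — identical.
Codon 6: UAC Tyr / UAC Tyr — identical.
Codon 7: CGU Arg / ACG Thr — nonsynonymous.
Nonsynonymous differences: 2 → different protein.

no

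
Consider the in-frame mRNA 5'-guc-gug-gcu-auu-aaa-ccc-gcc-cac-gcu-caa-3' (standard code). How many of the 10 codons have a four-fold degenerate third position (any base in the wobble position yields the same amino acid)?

6

Codon 1 GUC (Val): third position 4-fold.
Codon 2 GUG (Val): third position 4-fold.
Codon 3 GCU (Ala): third position 4-fold.
Codon 4 AUU (Ile): third position 3-fold.
Codon 5 AAA (Lys): third position 2-fold.
Codon 6 CCC (Pro): third position 4-fold.
Codon 7 GCC (Ala): third position 4-fold.
Codon 8 CAC (His): third position 2-fold.
Codon 9 GCU (Ala): third position 4-fold.
Codon 10 CAA (Gln): third position 2-fold.
Four-fold degenerate third positions: 6.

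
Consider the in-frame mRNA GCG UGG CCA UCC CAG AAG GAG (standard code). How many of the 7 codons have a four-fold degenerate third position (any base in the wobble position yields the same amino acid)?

Codon 1 GCG (Ala): third position 4-fold.
Codon 2 UGG (Trp): third position 1-fold.
Codon 3 CCA (Pro): third position 4-fold.
Codon 4 UCC (Ser): third position 4-fold.
Codon 5 CAG (Gln): third position 2-fold.
Codon 6 AAG (Lys): third position 2-fold.
Codon 7 GAG (Glu): third position 2-fold.
Four-fold degenerate third positions: 3.

3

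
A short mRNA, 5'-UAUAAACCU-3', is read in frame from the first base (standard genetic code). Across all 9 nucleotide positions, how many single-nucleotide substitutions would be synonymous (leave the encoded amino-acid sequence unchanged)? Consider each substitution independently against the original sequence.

Codon 1 (UAU, Tyr): 1 synonymous substitution.
Codon 2 (AAA, Lys): 1 synonymous substitution.
Codon 3 (CCU, Pro): 3 synonymous substitutions.
Total: 1 + 1 + 3 = 5.

5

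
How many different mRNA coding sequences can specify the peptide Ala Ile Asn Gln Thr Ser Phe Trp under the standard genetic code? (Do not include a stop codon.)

Ala: 4 codons.
Ile: 3 codons.
Asn: 2 codons.
Gln: 2 codons.
Thr: 4 codons.
Ser: 6 codons.
Phe: 2 codons.
Trp: 1 codon.
4 × 3 × 2 × 2 × 4 × 6 × 2 × 1 = 2304.

2304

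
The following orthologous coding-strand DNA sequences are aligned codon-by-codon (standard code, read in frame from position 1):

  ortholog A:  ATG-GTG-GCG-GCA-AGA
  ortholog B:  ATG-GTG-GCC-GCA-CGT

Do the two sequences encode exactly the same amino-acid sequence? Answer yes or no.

yes

Codon 1: ATG Met / ATG Met — identical.
Codon 2: GTG Val / GTG Val — identical.
Codon 3: GCG Ala / GCC Ala — synonymous.
Codon 4: GCA Ala / GCA Ala — identical.
Codon 5: AGA Arg / CGT Arg — synonymous.
Nonsynonymous differences: 0 → same protein.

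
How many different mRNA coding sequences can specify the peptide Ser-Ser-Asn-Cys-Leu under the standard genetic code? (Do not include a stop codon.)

864

Ser: 6 codons.
Ser: 6 codons.
Asn: 2 codons.
Cys: 2 codons.
Leu: 6 codons.
6 × 6 × 2 × 2 × 6 = 864.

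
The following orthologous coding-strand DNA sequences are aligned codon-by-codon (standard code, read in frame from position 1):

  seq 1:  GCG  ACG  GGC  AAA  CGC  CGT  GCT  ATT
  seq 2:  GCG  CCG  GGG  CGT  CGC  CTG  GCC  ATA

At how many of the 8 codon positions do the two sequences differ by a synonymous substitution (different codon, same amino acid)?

3

Codon 1: GCG Ala / GCG Ala — identical.
Codon 2: ACG Thr / CCG Pro — nonsynonymous.
Codon 3: GGC Gly / GGG Gly — synonymous.
Codon 4: AAA Lys / CGT Arg — nonsynonymous.
Codon 5: CGC Arg / CGC Arg — identical.
Codon 6: CGT Arg / CTG Leu — nonsynonymous.
Codon 7: GCT Ala / GCC Ala — synonymous.
Codon 8: ATT Ile / ATA Ile — synonymous.
Synonymous differences: 3.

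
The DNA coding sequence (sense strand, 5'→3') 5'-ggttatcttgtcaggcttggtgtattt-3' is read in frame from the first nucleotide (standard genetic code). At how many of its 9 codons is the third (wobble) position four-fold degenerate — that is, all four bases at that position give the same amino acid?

6

Codon 1 GGT (Gly): third position 4-fold.
Codon 2 TAT (Tyr): third position 2-fold.
Codon 3 CTT (Leu): third position 4-fold.
Codon 4 GTC (Val): third position 4-fold.
Codon 5 AGG (Arg): third position 2-fold.
Codon 6 CTT (Leu): third position 4-fold.
Codon 7 GGT (Gly): third position 4-fold.
Codon 8 GTA (Val): third position 4-fold.
Codon 9 TTT (Phe): third position 2-fold.
Four-fold degenerate third positions: 6.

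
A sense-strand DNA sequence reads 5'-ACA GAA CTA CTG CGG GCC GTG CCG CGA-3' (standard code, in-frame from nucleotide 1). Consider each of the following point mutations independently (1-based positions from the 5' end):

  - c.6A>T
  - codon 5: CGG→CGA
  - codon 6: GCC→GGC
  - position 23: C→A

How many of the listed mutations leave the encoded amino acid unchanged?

Codon 2: GAA (Glu) → GAT (Asp) — missense.
Codon 5: CGG (Arg) → CGA (Arg) — synonymous.
Codon 6: GCC (Ala) → GGC (Gly) — missense.
Codon 8: CCG (Pro) → CAG (Gln) — missense.
Synonymous: 1 of 4.

1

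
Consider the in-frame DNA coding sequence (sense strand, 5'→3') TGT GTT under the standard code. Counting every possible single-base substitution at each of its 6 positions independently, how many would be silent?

Codon 1 (TGT, Cys): 1 synonymous substitution.
Codon 2 (GTT, Val): 3 synonymous substitutions.
Total: 1 + 3 = 4.

4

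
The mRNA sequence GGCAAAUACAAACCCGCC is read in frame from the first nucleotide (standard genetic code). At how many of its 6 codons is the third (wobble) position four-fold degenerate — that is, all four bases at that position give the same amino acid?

3

Codon 1 GGC (Gly): third position 4-fold.
Codon 2 AAA (Lys): third position 2-fold.
Codon 3 UAC (Tyr): third position 2-fold.
Codon 4 AAA (Lys): third position 2-fold.
Codon 5 CCC (Pro): third position 4-fold.
Codon 6 GCC (Ala): third position 4-fold.
Four-fold degenerate third positions: 3.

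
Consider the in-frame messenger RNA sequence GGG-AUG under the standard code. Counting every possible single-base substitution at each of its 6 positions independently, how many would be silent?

3

Codon 1 (GGG, Gly): 3 synonymous substitutions.
Codon 2 (AUG, Met): 0 synonymous substitutions.
Total: 3 + 0 = 3.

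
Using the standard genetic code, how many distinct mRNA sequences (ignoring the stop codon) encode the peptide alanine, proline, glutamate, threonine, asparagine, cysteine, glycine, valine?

8192

Ala: 4 codons.
Pro: 4 codons.
Glu: 2 codons.
Thr: 4 codons.
Asn: 2 codons.
Cys: 2 codons.
Gly: 4 codons.
Val: 4 codons.
4 × 4 × 2 × 4 × 2 × 2 × 4 × 4 = 8192.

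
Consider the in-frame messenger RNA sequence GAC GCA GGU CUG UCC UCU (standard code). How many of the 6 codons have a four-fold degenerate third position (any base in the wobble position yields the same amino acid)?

5

Codon 1 GAC (Asp): third position 2-fold.
Codon 2 GCA (Ala): third position 4-fold.
Codon 3 GGU (Gly): third position 4-fold.
Codon 4 CUG (Leu): third position 4-fold.
Codon 5 UCC (Ser): third position 4-fold.
Codon 6 UCU (Ser): third position 4-fold.
Four-fold degenerate third positions: 5.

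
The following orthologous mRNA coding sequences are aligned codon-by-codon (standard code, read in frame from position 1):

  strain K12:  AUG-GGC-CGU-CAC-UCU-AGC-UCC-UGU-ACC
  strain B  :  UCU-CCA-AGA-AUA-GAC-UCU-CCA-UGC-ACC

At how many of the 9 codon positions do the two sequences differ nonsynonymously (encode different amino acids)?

Codon 1: AUG Met / UCU Ser — nonsynonymous.
Codon 2: GGC Gly / CCA Pro — nonsynonymous.
Codon 3: CGU Arg / AGA Arg — synonymous.
Codon 4: CAC His / AUA Ile — nonsynonymous.
Codon 5: UCU Ser / GAC Asp — nonsynonymous.
Codon 6: AGC Ser / UCU Ser — synonymous.
Codon 7: UCC Ser / CCA Pro — nonsynonymous.
Codon 8: UGU Cys / UGC Cys — synonymous.
Codon 9: ACC Thr / ACC Thr — identical.
Nonsynonymous differences: 5.

5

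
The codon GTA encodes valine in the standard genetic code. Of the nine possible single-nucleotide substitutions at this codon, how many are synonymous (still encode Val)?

3

Position 1: none → 0 synonymous.
Position 2: none → 0 synonymous.
Position 3: GTT, GTC, GTG → 3 synonymous.
Total: 0 + 0 + 3 = 3.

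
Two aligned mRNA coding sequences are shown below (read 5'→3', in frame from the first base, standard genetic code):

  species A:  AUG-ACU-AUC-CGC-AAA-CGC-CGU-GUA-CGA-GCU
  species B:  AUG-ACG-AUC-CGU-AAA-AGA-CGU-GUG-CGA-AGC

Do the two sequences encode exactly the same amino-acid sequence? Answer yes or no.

Codon 1: AUG Met / AUG Met — identical.
Codon 2: ACU Thr / ACG Thr — synonymous.
Codon 3: AUC Ile / AUC Ile — identical.
Codon 4: CGC Arg / CGU Arg — synonymous.
Codon 5: AAA Lys / AAA Lys — identical.
Codon 6: CGC Arg / AGA Arg — synonymous.
Codon 7: CGU Arg / CGU Arg — identical.
Codon 8: GUA Val / GUG Val — synonymous.
Codon 9: CGA Arg / CGA Arg — identical.
Codon 10: GCU Ala / AGC Ser — nonsynonymous.
Nonsynonymous differences: 1 → different protein.

no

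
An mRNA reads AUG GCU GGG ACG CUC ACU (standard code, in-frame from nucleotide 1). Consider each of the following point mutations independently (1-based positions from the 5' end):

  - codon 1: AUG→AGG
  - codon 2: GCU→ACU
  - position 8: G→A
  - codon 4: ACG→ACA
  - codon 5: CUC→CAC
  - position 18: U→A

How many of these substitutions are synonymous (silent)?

2

Codon 1: AUG (Met) → AGG (Arg) — missense.
Codon 2: GCU (Ala) → ACU (Thr) — missense.
Codon 3: GGG (Gly) → GAG (Glu) — missense.
Codon 4: ACG (Thr) → ACA (Thr) — synonymous.
Codon 5: CUC (Leu) → CAC (His) — missense.
Codon 6: ACU (Thr) → ACA (Thr) — synonymous.
Synonymous: 2 of 6.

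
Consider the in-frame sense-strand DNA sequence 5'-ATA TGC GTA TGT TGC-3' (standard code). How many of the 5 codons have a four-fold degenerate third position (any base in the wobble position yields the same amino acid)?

1

Codon 1 ATA (Ile): third position 3-fold.
Codon 2 TGC (Cys): third position 2-fold.
Codon 3 GTA (Val): third position 4-fold.
Codon 4 TGT (Cys): third position 2-fold.
Codon 5 TGC (Cys): third position 2-fold.
Four-fold degenerate third positions: 1.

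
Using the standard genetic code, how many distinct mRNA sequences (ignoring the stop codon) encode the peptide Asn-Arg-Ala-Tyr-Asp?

192

Asn: 2 codons.
Arg: 6 codons.
Ala: 4 codons.
Tyr: 2 codons.
Asp: 2 codons.
2 × 6 × 4 × 2 × 2 = 192.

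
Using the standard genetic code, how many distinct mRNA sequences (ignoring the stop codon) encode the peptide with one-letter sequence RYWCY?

48

Arg: 6 codons.
Tyr: 2 codons.
Trp: 1 codon.
Cys: 2 codons.
Tyr: 2 codons.
6 × 2 × 1 × 2 × 2 = 48.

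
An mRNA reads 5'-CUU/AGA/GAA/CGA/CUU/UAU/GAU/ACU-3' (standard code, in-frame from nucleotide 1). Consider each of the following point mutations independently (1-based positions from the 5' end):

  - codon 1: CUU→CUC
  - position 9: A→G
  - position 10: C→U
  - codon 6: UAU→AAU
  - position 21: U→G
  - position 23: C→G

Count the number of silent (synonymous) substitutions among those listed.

2

Codon 1: CUU (Leu) → CUC (Leu) — synonymous.
Codon 3: GAA (Glu) → GAG (Glu) — synonymous.
Codon 4: CGA (Arg) → UGA (Stop) — nonsense.
Codon 6: UAU (Tyr) → AAU (Asn) — missense.
Codon 7: GAU (Asp) → GAG (Glu) — missense.
Codon 8: ACU (Thr) → AGU (Ser) — missense.
Synonymous: 2 of 6.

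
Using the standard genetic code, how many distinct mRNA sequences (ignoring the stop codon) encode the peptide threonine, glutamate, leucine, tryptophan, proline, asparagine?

Thr: 4 codons.
Glu: 2 codons.
Leu: 6 codons.
Trp: 1 codon.
Pro: 4 codons.
Asn: 2 codons.
4 × 2 × 6 × 1 × 4 × 2 = 384.

384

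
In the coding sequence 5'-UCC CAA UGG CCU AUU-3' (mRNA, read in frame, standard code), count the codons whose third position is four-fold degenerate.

Codon 1 UCC (Ser): third position 4-fold.
Codon 2 CAA (Gln): third position 2-fold.
Codon 3 UGG (Trp): third position 1-fold.
Codon 4 CCU (Pro): third position 4-fold.
Codon 5 AUU (Ile): third position 3-fold.
Four-fold degenerate third positions: 2.

2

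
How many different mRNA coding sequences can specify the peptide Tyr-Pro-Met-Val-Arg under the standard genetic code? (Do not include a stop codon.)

Tyr: 2 codons.
Pro: 4 codons.
Met: 1 codon.
Val: 4 codons.
Arg: 6 codons.
2 × 4 × 1 × 4 × 6 = 192.

192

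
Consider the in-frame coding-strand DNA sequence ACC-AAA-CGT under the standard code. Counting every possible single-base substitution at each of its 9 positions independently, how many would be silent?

7

Codon 1 (ACC, Thr): 3 synonymous substitutions.
Codon 2 (AAA, Lys): 1 synonymous substitution.
Codon 3 (CGT, Arg): 3 synonymous substitutions.
Total: 3 + 1 + 3 = 7.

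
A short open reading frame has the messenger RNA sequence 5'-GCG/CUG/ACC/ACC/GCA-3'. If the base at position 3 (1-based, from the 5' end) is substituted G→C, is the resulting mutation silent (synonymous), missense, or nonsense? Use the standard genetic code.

Position 3 falls in codon 1: GCG → Ala.
After the substitution the codon is GCC → Ala.
Both encode Ala, so the change is synonymous.

silent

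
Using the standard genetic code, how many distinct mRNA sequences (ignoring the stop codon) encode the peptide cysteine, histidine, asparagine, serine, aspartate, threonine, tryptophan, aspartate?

768

Cys: 2 codons.
His: 2 codons.
Asn: 2 codons.
Ser: 6 codons.
Asp: 2 codons.
Thr: 4 codons.
Trp: 1 codon.
Asp: 2 codons.
2 × 2 × 2 × 6 × 2 × 4 × 1 × 2 = 768.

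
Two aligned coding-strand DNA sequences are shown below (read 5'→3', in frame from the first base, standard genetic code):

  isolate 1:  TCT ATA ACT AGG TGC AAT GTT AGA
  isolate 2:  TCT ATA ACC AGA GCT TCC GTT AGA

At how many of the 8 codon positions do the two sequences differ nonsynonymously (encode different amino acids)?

Codon 1: TCT Ser / TCT Ser — identical.
Codon 2: ATA Ile / ATA Ile — identical.
Codon 3: ACT Thr / ACC Thr — synonymous.
Codon 4: AGG Arg / AGA Arg — synonymous.
Codon 5: TGC Cys / GCT Ala — nonsynonymous.
Codon 6: AAT Asn / TCC Ser — nonsynonymous.
Codon 7: GTT Val / GTT Val — identical.
Codon 8: AGA Arg / AGA Arg — identical.
Nonsynonymous differences: 2.

2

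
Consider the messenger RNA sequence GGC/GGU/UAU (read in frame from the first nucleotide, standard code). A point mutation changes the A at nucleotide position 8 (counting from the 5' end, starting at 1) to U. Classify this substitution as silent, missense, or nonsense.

missense

Position 8 falls in codon 3: UAU → Tyr.
After the substitution the codon is UUU → Phe.
Tyr ≠ Phe, so this is a missense mutation.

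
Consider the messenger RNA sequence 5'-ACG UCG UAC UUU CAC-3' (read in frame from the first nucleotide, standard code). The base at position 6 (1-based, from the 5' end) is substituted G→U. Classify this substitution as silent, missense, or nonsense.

Position 6 falls in codon 2: UCG → Ser.
After the substitution the codon is UCU → Ser.
Both encode Ser, so the change is synonymous.

silent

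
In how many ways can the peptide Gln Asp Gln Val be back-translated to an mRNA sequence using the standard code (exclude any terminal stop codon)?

32

Gln: 2 codons.
Asp: 2 codons.
Gln: 2 codons.
Val: 4 codons.
2 × 2 × 2 × 4 = 32.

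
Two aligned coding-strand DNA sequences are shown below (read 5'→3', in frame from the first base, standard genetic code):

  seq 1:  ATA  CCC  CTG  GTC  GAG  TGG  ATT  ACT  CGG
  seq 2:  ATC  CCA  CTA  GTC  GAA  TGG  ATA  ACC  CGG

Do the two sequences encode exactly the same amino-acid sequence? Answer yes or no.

Codon 1: ATA Ile / ATC Ile — synonymous.
Codon 2: CCC Pro / CCA Pro — synonymous.
Codon 3: CTG Leu / CTA Leu — synonymous.
Codon 4: GTC Val / GTC Val — identical.
Codon 5: GAG Glu / GAA Glu — synonymous.
Codon 6: TGG Trp / TGG Trp — identical.
Codon 7: ATT Ile / ATA Ile — synonymous.
Codon 8: ACT Thr / ACC Thr — synonymous.
Codon 9: CGG Arg / CGG Arg — identical.
Nonsynonymous differences: 0 → same protein.

yes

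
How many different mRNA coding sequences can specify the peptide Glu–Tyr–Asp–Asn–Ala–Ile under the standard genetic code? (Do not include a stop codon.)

192

Glu: 2 codons.
Tyr: 2 codons.
Asp: 2 codons.
Asn: 2 codons.
Ala: 4 codons.
Ile: 3 codons.
2 × 2 × 2 × 2 × 4 × 3 = 192.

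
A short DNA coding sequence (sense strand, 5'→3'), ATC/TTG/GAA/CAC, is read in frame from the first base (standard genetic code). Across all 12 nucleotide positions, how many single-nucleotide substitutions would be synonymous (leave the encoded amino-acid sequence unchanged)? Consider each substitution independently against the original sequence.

Codon 1 (ATC, Ile): 2 synonymous substitutions.
Codon 2 (TTG, Leu): 2 synonymous substitutions.
Codon 3 (GAA, Glu): 1 synonymous substitution.
Codon 4 (CAC, His): 1 synonymous substitution.
Total: 2 + 2 + 1 + 1 = 6.

6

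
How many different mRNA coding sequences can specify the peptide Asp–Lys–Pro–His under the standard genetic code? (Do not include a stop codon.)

32

Asp: 2 codons.
Lys: 2 codons.
Pro: 4 codons.
His: 2 codons.
2 × 2 × 4 × 2 = 32.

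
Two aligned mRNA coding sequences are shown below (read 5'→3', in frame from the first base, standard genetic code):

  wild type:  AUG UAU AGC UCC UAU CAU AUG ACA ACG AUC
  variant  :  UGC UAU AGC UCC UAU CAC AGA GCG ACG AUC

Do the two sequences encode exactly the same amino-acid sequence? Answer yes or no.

no

Codon 1: AUG Met / UGC Cys — nonsynonymous.
Codon 2: UAU Tyr / UAU Tyr — identical.
Codon 3: AGC Ser / AGC Ser — identical.
Codon 4: UCC Ser / UCC Ser — identical.
Codon 5: UAU Tyr / UAU Tyr — identical.
Codon 6: CAU His / CAC His — synonymous.
Codon 7: AUG Met / AGA Arg — nonsynonymous.
Codon 8: ACA Thr / GCG Ala — nonsynonymous.
Codon 9: ACG Thr / ACG Thr — identical.
Codon 10: AUC Ile / AUC Ile — identical.
Nonsynonymous differences: 3 → different protein.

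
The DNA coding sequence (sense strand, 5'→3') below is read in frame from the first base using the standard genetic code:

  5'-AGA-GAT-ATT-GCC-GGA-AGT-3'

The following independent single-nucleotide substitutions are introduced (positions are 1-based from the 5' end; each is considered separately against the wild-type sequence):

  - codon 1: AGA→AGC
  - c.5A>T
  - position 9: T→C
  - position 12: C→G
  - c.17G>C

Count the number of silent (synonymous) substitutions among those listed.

2

Codon 1: AGA (Arg) → AGC (Ser) — missense.
Codon 2: GAT (Asp) → GTT (Val) — missense.
Codon 3: ATT (Ile) → ATC (Ile) — synonymous.
Codon 4: GCC (Ala) → GCG (Ala) — synonymous.
Codon 6: AGT (Ser) → ACT (Thr) — missense.
Synonymous: 2 of 5.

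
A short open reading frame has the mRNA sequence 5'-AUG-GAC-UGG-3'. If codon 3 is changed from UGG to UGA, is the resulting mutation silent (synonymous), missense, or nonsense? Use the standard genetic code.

nonsense

Position 9 falls in codon 3: UGG → Trp.
After the substitution the codon is UGA → Stop.
The new codon is a stop codon, so this is a nonsense mutation.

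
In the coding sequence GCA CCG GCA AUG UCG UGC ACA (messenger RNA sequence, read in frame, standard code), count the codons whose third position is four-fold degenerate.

5

Codon 1 GCA (Ala): third position 4-fold.
Codon 2 CCG (Pro): third position 4-fold.
Codon 3 GCA (Ala): third position 4-fold.
Codon 4 AUG (Met): third position 1-fold.
Codon 5 UCG (Ser): third position 4-fold.
Codon 6 UGC (Cys): third position 2-fold.
Codon 7 ACA (Thr): third position 4-fold.
Four-fold degenerate third positions: 5.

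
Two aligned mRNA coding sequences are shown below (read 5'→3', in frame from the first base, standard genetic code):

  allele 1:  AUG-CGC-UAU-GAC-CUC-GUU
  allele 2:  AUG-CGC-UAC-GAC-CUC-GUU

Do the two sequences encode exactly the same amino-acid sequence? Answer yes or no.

Codon 1: AUG Met / AUG Met — identical.
Codon 2: CGC Arg / CGC Arg — identical.
Codon 3: UAU Tyr / UAC Tyr — synonymous.
Codon 4: GAC Asp / GAC Asp — identical.
Codon 5: CUC Leu / CUC Leu — identical.
Codon 6: GUU Val / GUU Val — identical.
Nonsynonymous differences: 0 → same protein.

yes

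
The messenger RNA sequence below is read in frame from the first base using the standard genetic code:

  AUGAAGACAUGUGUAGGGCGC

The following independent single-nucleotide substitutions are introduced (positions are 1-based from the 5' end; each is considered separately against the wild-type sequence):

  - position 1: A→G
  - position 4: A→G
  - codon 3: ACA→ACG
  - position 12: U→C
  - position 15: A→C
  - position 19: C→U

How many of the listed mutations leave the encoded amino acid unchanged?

Codon 1: AUG (Met) → GUG (Val) — missense.
Codon 2: AAG (Lys) → GAG (Glu) — missense.
Codon 3: ACA (Thr) → ACG (Thr) — synonymous.
Codon 4: UGU (Cys) → UGC (Cys) — synonymous.
Codon 5: GUA (Val) → GUC (Val) — synonymous.
Codon 7: CGC (Arg) → UGC (Cys) — missense.
Synonymous: 3 of 6.

3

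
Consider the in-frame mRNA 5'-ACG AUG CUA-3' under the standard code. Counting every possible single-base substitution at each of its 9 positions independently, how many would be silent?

Codon 1 (ACG, Thr): 3 synonymous substitutions.
Codon 2 (AUG, Met): 0 synonymous substitutions.
Codon 3 (CUA, Leu): 4 synonymous substitutions.
Total: 3 + 0 + 4 = 7.

7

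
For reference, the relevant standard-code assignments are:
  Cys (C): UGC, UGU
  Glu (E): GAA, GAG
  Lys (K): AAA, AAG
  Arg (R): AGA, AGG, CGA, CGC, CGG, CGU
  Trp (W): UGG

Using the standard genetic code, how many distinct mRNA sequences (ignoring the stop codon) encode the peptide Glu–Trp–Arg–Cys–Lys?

Glu: 2 codons.
Trp: 1 codon.
Arg: 6 codons.
Cys: 2 codons.
Lys: 2 codons.
2 × 1 × 6 × 2 × 2 = 48.

48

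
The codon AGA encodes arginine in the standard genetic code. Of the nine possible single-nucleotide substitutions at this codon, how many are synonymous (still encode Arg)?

Position 1: CGA → 1 synonymous.
Position 2: none → 0 synonymous.
Position 3: AGG → 1 synonymous.
Total: 1 + 0 + 1 = 2.

2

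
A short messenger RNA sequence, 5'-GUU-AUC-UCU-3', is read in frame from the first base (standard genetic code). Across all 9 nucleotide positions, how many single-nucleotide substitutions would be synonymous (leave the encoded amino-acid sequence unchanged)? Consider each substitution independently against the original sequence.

8

Codon 1 (GUU, Val): 3 synonymous substitutions.
Codon 2 (AUC, Ile): 2 synonymous substitutions.
Codon 3 (UCU, Ser): 3 synonymous substitutions.
Total: 3 + 2 + 3 = 8.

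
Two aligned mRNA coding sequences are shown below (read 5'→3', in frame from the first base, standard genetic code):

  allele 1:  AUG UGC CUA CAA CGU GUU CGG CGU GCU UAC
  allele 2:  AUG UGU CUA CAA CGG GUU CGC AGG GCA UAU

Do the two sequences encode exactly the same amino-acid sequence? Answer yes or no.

yes

Codon 1: AUG Met / AUG Met — identical.
Codon 2: UGC Cys / UGU Cys — synonymous.
Codon 3: CUA Leu / CUA Leu — identical.
Codon 4: CAA Gln / CAA Gln — identical.
Codon 5: CGU Arg / CGG Arg — synonymous.
Codon 6: GUU Val / GUU Val — identical.
Codon 7: CGG Arg / CGC Arg — synonymous.
Codon 8: CGU Arg / AGG Arg — synonymous.
Codon 9: GCU Ala / GCA Ala — synonymous.
Codon 10: UAC Tyr / UAU Tyr — synonymous.
Nonsynonymous differences: 0 → same protein.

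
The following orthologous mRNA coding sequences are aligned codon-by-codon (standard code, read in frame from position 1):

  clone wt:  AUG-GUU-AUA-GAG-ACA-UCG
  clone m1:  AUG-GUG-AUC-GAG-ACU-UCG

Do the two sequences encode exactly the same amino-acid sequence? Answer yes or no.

yes

Codon 1: AUG Met / AUG Met — identical.
Codon 2: GUU Val / GUG Val — synonymous.
Codon 3: AUA Ile / AUC Ile — synonymous.
Codon 4: GAG Glu / GAG Glu — identical.
Codon 5: ACA Thr / ACU Thr — synonymous.
Codon 6: UCG Ser / UCG Ser — identical.
Nonsynonymous differences: 0 → same protein.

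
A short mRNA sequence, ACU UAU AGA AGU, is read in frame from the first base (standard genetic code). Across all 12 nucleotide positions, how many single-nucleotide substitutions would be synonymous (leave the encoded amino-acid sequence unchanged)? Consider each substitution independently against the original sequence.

7

Codon 1 (ACU, Thr): 3 synonymous substitutions.
Codon 2 (UAU, Tyr): 1 synonymous substitution.
Codon 3 (AGA, Arg): 2 synonymous substitutions.
Codon 4 (AGU, Ser): 1 synonymous substitution.
Total: 3 + 1 + 2 + 1 = 7.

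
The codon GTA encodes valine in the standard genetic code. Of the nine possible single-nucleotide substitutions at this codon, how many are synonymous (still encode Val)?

Position 1: none → 0 synonymous.
Position 2: none → 0 synonymous.
Position 3: GTT, GTC, GTG → 3 synonymous.
Total: 0 + 0 + 3 = 3.

3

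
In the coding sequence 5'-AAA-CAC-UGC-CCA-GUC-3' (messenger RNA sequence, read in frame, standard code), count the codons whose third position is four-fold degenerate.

2

Codon 1 AAA (Lys): third position 2-fold.
Codon 2 CAC (His): third position 2-fold.
Codon 3 UGC (Cys): third position 2-fold.
Codon 4 CCA (Pro): third position 4-fold.
Codon 5 GUC (Val): third position 4-fold.
Four-fold degenerate third positions: 2.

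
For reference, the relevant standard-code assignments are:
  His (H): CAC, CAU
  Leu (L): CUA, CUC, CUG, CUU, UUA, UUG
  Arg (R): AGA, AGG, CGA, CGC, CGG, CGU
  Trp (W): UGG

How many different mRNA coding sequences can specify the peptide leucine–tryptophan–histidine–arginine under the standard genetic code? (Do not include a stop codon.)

Leu: 6 codons.
Trp: 1 codon.
His: 2 codons.
Arg: 6 codons.
6 × 1 × 2 × 6 = 72.

72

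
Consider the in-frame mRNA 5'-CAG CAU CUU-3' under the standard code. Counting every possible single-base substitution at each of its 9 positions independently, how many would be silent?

5

Codon 1 (CAG, Gln): 1 synonymous substitution.
Codon 2 (CAU, His): 1 synonymous substitution.
Codon 3 (CUU, Leu): 3 synonymous substitutions.
Total: 1 + 1 + 3 = 5.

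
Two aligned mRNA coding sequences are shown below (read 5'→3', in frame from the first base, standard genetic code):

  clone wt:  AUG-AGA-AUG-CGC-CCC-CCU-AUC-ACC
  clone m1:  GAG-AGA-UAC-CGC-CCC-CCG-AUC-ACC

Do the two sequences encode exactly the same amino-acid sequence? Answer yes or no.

no

Codon 1: AUG Met / GAG Glu — nonsynonymous.
Codon 2: AGA Arg / AGA Arg — identical.
Codon 3: AUG Met / UAC Tyr — nonsynonymous.
Codon 4: CGC Arg / CGC Arg — identical.
Codon 5: CCC Pro / CCC Pro — identical.
Codon 6: CCU Pro / CCG Pro — synonymous.
Codon 7: AUC Ile / AUC Ile — identical.
Codon 8: ACC Thr / ACC Thr — identical.
Nonsynonymous differences: 2 → different protein.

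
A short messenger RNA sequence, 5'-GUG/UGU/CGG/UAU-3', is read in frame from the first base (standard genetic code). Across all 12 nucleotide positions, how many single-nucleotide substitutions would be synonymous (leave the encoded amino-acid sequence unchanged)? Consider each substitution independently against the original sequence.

Codon 1 (GUG, Val): 3 synonymous substitutions.
Codon 2 (UGU, Cys): 1 synonymous substitution.
Codon 3 (CGG, Arg): 4 synonymous substitutions.
Codon 4 (UAU, Tyr): 1 synonymous substitution.
Total: 3 + 1 + 4 + 1 = 9.

9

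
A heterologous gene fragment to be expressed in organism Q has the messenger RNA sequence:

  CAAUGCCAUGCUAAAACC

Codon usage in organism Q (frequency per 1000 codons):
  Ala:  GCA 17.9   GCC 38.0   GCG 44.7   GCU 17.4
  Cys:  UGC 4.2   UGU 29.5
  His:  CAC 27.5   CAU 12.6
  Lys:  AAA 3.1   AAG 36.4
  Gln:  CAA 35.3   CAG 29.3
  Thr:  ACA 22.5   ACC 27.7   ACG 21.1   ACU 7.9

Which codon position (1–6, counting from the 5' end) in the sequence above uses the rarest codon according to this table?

5

Codon 1 CAA (Gln): 35.3 per 1000.
Codon 2 UGC (Cys): 4.2 per 1000.
Codon 3 CAU (His): 12.6 per 1000.
Codon 4 GCU (Ala): 17.4 per 1000.
Codon 5 AAA (Lys): 3.1 per 1000.
Codon 6 ACC (Thr): 27.7 per 1000.
Lowest frequency is 3.1 at codon 5.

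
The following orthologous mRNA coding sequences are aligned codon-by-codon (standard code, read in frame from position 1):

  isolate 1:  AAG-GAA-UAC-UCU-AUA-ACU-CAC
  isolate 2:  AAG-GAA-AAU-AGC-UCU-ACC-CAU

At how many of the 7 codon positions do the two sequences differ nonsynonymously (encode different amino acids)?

2

Codon 1: AAG Lys / AAG Lys — identical.
Codon 2: GAA Glu / GAA Glu — identical.
Codon 3: UAC Tyr / AAU Asn — nonsynonymous.
Codon 4: UCU Ser / AGC Ser — synonymous.
Codon 5: AUA Ile / UCU Ser — nonsynonymous.
Codon 6: ACU Thr / ACC Thr — synonymous.
Codon 7: CAC His / CAU His — synonymous.
Nonsynonymous differences: 2.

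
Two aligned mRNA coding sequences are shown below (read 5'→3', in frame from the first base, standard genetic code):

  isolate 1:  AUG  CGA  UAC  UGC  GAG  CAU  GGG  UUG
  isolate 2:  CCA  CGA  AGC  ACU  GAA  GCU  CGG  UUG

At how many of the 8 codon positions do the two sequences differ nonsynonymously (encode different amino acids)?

5

Codon 1: AUG Met / CCA Pro — nonsynonymous.
Codon 2: CGA Arg / CGA Arg — identical.
Codon 3: UAC Tyr / AGC Ser — nonsynonymous.
Codon 4: UGC Cys / ACU Thr — nonsynonymous.
Codon 5: GAG Glu / GAA Glu — synonymous.
Codon 6: CAU His / GCU Ala — nonsynonymous.
Codon 7: GGG Gly / CGG Arg — nonsynonymous.
Codon 8: UUG Leu / UUG Leu — identical.
Nonsynonymous differences: 5.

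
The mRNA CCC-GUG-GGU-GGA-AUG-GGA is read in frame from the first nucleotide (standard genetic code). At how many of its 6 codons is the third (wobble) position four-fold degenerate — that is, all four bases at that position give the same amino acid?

Codon 1 CCC (Pro): third position 4-fold.
Codon 2 GUG (Val): third position 4-fold.
Codon 3 GGU (Gly): third position 4-fold.
Codon 4 GGA (Gly): third position 4-fold.
Codon 5 AUG (Met): third position 1-fold.
Codon 6 GGA (Gly): third position 4-fold.
Four-fold degenerate third positions: 5.

5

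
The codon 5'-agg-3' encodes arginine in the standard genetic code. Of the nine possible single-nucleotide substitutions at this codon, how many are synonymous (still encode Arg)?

Position 1: CGG → 1 synonymous.
Position 2: none → 0 synonymous.
Position 3: AGA → 1 synonymous.
Total: 1 + 0 + 1 = 2.

2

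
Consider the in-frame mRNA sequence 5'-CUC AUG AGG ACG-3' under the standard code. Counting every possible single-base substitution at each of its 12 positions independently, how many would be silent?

8

Codon 1 (CUC, Leu): 3 synonymous substitutions.
Codon 2 (AUG, Met): 0 synonymous substitutions.
Codon 3 (AGG, Arg): 2 synonymous substitutions.
Codon 4 (ACG, Thr): 3 synonymous substitutions.
Total: 3 + 0 + 2 + 3 = 8.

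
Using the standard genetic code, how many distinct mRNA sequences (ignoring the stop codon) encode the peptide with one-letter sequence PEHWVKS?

768

Pro: 4 codons.
Glu: 2 codons.
His: 2 codons.
Trp: 1 codon.
Val: 4 codons.
Lys: 2 codons.
Ser: 6 codons.
4 × 2 × 2 × 1 × 4 × 2 × 6 = 768.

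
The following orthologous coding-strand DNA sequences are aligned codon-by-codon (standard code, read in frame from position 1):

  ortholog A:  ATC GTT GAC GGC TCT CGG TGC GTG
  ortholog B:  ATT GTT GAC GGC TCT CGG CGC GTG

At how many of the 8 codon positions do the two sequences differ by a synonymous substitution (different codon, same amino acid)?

Codon 1: ATC Ile / ATT Ile — synonymous.
Codon 2: GTT Val / GTT Val — identical.
Codon 3: GAC Asp / GAC Asp — identical.
Codon 4: GGC Gly / GGC Gly — identical.
Codon 5: TCT Ser / TCT Ser — identical.
Codon 6: CGG Arg / CGG Arg — identical.
Codon 7: TGC Cys / CGC Arg — nonsynonymous.
Codon 8: GTG Val / GTG Val — identical.
Synonymous differences: 1.

1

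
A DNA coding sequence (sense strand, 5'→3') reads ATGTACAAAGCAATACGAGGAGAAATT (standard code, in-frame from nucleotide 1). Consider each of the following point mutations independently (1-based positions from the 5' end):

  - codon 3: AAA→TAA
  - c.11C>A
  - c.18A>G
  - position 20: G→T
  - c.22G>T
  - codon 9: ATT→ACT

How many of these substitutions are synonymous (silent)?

Codon 3: AAA (Lys) → TAA (Stop) — nonsense.
Codon 4: GCA (Ala) → GAA (Glu) — missense.
Codon 6: CGA (Arg) → CGG (Arg) — synonymous.
Codon 7: GGA (Gly) → GTA (Val) — missense.
Codon 8: GAA (Glu) → TAA (Stop) — nonsense.
Codon 9: ATT (Ile) → ACT (Thr) — missense.
Synonymous: 1 of 6.

1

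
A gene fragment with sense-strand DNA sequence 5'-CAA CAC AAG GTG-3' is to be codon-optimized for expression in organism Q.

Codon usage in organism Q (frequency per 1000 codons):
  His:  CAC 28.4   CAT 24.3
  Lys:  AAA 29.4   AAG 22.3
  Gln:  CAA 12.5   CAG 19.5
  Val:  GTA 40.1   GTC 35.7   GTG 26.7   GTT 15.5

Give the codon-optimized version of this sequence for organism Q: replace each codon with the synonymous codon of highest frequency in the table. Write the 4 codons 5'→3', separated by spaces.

Codon 1 (Gln): best is CAG at 19.5.
Codon 2 (His): best is CAC at 28.4.
Codon 3 (Lys): best is AAA at 29.4.
Codon 4 (Val): best is GTA at 40.1.

CAG CAC AAA GTA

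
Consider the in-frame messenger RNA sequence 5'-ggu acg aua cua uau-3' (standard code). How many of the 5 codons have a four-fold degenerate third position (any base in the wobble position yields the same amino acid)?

3

Codon 1 GGU (Gly): third position 4-fold.
Codon 2 ACG (Thr): third position 4-fold.
Codon 3 AUA (Ile): third position 3-fold.
Codon 4 CUA (Leu): third position 4-fold.
Codon 5 UAU (Tyr): third position 2-fold.
Four-fold degenerate third positions: 3.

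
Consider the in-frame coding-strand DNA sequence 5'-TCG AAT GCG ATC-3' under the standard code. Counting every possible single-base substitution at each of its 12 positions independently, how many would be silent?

Codon 1 (TCG, Ser): 3 synonymous substitutions.
Codon 2 (AAT, Asn): 1 synonymous substitution.
Codon 3 (GCG, Ala): 3 synonymous substitutions.
Codon 4 (ATC, Ile): 2 synonymous substitutions.
Total: 3 + 1 + 3 + 2 = 9.

9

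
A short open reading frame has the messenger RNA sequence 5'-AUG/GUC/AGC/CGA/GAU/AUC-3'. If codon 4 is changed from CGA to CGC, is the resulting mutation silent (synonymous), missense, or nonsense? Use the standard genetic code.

Position 12 falls in codon 4: CGA → Arg.
After the substitution the codon is CGC → Arg.
Both encode Arg, so the change is synonymous.

silent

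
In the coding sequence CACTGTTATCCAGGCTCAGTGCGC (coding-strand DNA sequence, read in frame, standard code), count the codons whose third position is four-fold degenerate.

Codon 1 CAC (His): third position 2-fold.
Codon 2 TGT (Cys): third position 2-fold.
Codon 3 TAT (Tyr): third position 2-fold.
Codon 4 CCA (Pro): third position 4-fold.
Codon 5 GGC (Gly): third position 4-fold.
Codon 6 TCA (Ser): third position 4-fold.
Codon 7 GTG (Val): third position 4-fold.
Codon 8 CGC (Arg): third position 4-fold.
Four-fold degenerate third positions: 5.

5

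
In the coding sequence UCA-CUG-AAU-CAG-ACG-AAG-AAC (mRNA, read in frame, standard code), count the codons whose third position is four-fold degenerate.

Codon 1 UCA (Ser): third position 4-fold.
Codon 2 CUG (Leu): third position 4-fold.
Codon 3 AAU (Asn): third position 2-fold.
Codon 4 CAG (Gln): third position 2-fold.
Codon 5 ACG (Thr): third position 4-fold.
Codon 6 AAG (Lys): third position 2-fold.
Codon 7 AAC (Asn): third position 2-fold.
Four-fold degenerate third positions: 3.

3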